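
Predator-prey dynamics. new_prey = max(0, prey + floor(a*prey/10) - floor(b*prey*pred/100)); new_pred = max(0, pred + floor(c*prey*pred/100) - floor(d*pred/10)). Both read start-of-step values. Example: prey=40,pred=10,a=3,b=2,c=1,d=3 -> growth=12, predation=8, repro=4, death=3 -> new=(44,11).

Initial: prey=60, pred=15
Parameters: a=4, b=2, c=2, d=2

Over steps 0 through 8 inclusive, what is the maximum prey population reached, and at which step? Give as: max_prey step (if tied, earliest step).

Answer: 66 1

Derivation:
Step 1: prey: 60+24-18=66; pred: 15+18-3=30
Step 2: prey: 66+26-39=53; pred: 30+39-6=63
Step 3: prey: 53+21-66=8; pred: 63+66-12=117
Step 4: prey: 8+3-18=0; pred: 117+18-23=112
Step 5: prey: 0+0-0=0; pred: 112+0-22=90
Step 6: prey: 0+0-0=0; pred: 90+0-18=72
Step 7: prey: 0+0-0=0; pred: 72+0-14=58
Step 8: prey: 0+0-0=0; pred: 58+0-11=47
Max prey = 66 at step 1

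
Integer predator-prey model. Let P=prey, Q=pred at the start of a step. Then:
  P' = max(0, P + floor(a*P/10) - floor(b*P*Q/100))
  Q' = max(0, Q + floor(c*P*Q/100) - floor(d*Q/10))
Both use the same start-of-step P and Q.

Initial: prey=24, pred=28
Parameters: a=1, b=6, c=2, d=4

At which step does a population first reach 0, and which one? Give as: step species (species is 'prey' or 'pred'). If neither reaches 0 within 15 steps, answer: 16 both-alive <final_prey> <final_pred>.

Answer: 1 prey

Derivation:
Step 1: prey: 24+2-40=0; pred: 28+13-11=30
First extinction: prey at step 1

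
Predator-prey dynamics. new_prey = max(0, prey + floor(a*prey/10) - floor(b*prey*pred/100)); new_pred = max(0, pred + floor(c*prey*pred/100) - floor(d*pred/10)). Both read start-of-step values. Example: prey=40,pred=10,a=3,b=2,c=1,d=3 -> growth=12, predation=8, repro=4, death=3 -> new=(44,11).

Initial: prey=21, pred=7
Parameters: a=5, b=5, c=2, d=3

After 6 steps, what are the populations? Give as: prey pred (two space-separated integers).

Step 1: prey: 21+10-7=24; pred: 7+2-2=7
Step 2: prey: 24+12-8=28; pred: 7+3-2=8
Step 3: prey: 28+14-11=31; pred: 8+4-2=10
Step 4: prey: 31+15-15=31; pred: 10+6-3=13
Step 5: prey: 31+15-20=26; pred: 13+8-3=18
Step 6: prey: 26+13-23=16; pred: 18+9-5=22

Answer: 16 22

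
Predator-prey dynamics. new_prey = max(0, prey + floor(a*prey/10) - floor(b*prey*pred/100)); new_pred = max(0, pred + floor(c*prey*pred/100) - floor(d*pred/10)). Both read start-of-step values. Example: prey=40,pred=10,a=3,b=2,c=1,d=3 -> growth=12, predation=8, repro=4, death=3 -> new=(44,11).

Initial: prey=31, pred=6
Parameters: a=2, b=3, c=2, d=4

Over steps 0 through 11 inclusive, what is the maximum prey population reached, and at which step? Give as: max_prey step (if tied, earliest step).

Answer: 32 1

Derivation:
Step 1: prey: 31+6-5=32; pred: 6+3-2=7
Step 2: prey: 32+6-6=32; pred: 7+4-2=9
Step 3: prey: 32+6-8=30; pred: 9+5-3=11
Step 4: prey: 30+6-9=27; pred: 11+6-4=13
Step 5: prey: 27+5-10=22; pred: 13+7-5=15
Step 6: prey: 22+4-9=17; pred: 15+6-6=15
Step 7: prey: 17+3-7=13; pred: 15+5-6=14
Step 8: prey: 13+2-5=10; pred: 14+3-5=12
Step 9: prey: 10+2-3=9; pred: 12+2-4=10
Step 10: prey: 9+1-2=8; pred: 10+1-4=7
Step 11: prey: 8+1-1=8; pred: 7+1-2=6
Max prey = 32 at step 1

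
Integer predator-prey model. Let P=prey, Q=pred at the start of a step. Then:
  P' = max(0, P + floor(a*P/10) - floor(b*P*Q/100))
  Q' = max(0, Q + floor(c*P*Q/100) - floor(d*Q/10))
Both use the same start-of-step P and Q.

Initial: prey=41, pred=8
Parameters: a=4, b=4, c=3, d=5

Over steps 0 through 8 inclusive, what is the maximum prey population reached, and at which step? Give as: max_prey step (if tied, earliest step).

Step 1: prey: 41+16-13=44; pred: 8+9-4=13
Step 2: prey: 44+17-22=39; pred: 13+17-6=24
Step 3: prey: 39+15-37=17; pred: 24+28-12=40
Step 4: prey: 17+6-27=0; pred: 40+20-20=40
Step 5: prey: 0+0-0=0; pred: 40+0-20=20
Step 6: prey: 0+0-0=0; pred: 20+0-10=10
Step 7: prey: 0+0-0=0; pred: 10+0-5=5
Step 8: prey: 0+0-0=0; pred: 5+0-2=3
Max prey = 44 at step 1

Answer: 44 1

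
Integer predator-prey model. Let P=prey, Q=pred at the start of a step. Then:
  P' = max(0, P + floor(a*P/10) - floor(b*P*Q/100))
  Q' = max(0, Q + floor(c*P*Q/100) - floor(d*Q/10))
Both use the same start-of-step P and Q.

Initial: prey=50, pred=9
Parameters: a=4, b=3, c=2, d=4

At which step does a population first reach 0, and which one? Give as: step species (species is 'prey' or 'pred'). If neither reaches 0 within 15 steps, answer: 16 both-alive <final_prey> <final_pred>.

Step 1: prey: 50+20-13=57; pred: 9+9-3=15
Step 2: prey: 57+22-25=54; pred: 15+17-6=26
Step 3: prey: 54+21-42=33; pred: 26+28-10=44
Step 4: prey: 33+13-43=3; pred: 44+29-17=56
Step 5: prey: 3+1-5=0; pred: 56+3-22=37
First extinction: prey at step 5

Answer: 5 prey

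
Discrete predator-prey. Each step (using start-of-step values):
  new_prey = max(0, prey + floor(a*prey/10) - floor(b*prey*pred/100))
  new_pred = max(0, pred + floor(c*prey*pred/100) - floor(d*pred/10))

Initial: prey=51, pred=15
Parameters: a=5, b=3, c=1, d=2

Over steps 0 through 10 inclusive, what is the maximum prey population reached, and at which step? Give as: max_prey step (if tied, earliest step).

Step 1: prey: 51+25-22=54; pred: 15+7-3=19
Step 2: prey: 54+27-30=51; pred: 19+10-3=26
Step 3: prey: 51+25-39=37; pred: 26+13-5=34
Step 4: prey: 37+18-37=18; pred: 34+12-6=40
Step 5: prey: 18+9-21=6; pred: 40+7-8=39
Step 6: prey: 6+3-7=2; pred: 39+2-7=34
Step 7: prey: 2+1-2=1; pred: 34+0-6=28
Step 8: prey: 1+0-0=1; pred: 28+0-5=23
Step 9: prey: 1+0-0=1; pred: 23+0-4=19
Step 10: prey: 1+0-0=1; pred: 19+0-3=16
Max prey = 54 at step 1

Answer: 54 1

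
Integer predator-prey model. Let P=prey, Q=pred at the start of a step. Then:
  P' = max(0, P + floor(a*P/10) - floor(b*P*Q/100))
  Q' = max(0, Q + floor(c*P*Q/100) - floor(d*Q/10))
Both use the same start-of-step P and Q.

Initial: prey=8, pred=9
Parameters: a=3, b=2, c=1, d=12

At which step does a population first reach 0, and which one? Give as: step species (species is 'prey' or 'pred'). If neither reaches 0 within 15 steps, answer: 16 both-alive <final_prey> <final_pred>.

Answer: 1 pred

Derivation:
Step 1: prey: 8+2-1=9; pred: 9+0-10=0
First extinction: pred at step 1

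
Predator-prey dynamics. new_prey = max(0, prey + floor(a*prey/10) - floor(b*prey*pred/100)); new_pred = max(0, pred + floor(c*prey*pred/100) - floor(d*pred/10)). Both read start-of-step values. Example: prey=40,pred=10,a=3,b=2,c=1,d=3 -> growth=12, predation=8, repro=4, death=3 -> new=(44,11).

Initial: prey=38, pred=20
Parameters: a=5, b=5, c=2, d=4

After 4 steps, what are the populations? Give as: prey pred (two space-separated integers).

Step 1: prey: 38+19-38=19; pred: 20+15-8=27
Step 2: prey: 19+9-25=3; pred: 27+10-10=27
Step 3: prey: 3+1-4=0; pred: 27+1-10=18
Step 4: prey: 0+0-0=0; pred: 18+0-7=11

Answer: 0 11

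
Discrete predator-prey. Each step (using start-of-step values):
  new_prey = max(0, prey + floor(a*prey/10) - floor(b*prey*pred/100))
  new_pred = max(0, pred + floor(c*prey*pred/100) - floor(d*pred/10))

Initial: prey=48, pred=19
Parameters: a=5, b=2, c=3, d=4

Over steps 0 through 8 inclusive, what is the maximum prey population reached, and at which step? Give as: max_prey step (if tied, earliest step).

Answer: 54 1

Derivation:
Step 1: prey: 48+24-18=54; pred: 19+27-7=39
Step 2: prey: 54+27-42=39; pred: 39+63-15=87
Step 3: prey: 39+19-67=0; pred: 87+101-34=154
Step 4: prey: 0+0-0=0; pred: 154+0-61=93
Step 5: prey: 0+0-0=0; pred: 93+0-37=56
Step 6: prey: 0+0-0=0; pred: 56+0-22=34
Step 7: prey: 0+0-0=0; pred: 34+0-13=21
Step 8: prey: 0+0-0=0; pred: 21+0-8=13
Max prey = 54 at step 1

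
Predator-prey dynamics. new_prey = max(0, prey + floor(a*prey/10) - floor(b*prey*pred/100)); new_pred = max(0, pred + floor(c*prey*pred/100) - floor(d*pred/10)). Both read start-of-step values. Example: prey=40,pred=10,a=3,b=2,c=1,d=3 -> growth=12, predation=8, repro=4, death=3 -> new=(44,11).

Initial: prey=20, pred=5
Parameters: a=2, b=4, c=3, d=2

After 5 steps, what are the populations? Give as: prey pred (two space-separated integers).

Step 1: prey: 20+4-4=20; pred: 5+3-1=7
Step 2: prey: 20+4-5=19; pred: 7+4-1=10
Step 3: prey: 19+3-7=15; pred: 10+5-2=13
Step 4: prey: 15+3-7=11; pred: 13+5-2=16
Step 5: prey: 11+2-7=6; pred: 16+5-3=18

Answer: 6 18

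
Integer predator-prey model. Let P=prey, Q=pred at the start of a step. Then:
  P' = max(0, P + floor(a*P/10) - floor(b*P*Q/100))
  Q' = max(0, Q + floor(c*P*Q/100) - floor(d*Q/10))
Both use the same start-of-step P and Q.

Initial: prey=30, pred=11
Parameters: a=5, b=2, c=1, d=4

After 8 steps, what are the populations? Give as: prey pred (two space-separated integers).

Step 1: prey: 30+15-6=39; pred: 11+3-4=10
Step 2: prey: 39+19-7=51; pred: 10+3-4=9
Step 3: prey: 51+25-9=67; pred: 9+4-3=10
Step 4: prey: 67+33-13=87; pred: 10+6-4=12
Step 5: prey: 87+43-20=110; pred: 12+10-4=18
Step 6: prey: 110+55-39=126; pred: 18+19-7=30
Step 7: prey: 126+63-75=114; pred: 30+37-12=55
Step 8: prey: 114+57-125=46; pred: 55+62-22=95

Answer: 46 95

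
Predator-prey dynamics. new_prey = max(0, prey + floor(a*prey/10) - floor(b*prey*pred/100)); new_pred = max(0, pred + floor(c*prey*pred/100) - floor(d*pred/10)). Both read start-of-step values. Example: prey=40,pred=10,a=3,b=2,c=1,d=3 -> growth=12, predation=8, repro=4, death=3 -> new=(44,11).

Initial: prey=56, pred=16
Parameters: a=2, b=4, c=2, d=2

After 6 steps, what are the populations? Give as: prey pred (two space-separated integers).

Step 1: prey: 56+11-35=32; pred: 16+17-3=30
Step 2: prey: 32+6-38=0; pred: 30+19-6=43
Step 3: prey: 0+0-0=0; pred: 43+0-8=35
Step 4: prey: 0+0-0=0; pred: 35+0-7=28
Step 5: prey: 0+0-0=0; pred: 28+0-5=23
Step 6: prey: 0+0-0=0; pred: 23+0-4=19

Answer: 0 19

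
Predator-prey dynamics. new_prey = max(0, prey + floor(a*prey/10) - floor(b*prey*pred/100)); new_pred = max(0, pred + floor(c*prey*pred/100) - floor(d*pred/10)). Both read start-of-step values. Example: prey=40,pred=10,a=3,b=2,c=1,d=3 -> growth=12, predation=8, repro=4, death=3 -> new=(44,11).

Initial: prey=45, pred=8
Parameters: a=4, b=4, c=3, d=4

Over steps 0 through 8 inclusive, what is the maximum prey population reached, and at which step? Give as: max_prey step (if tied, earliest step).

Answer: 49 1

Derivation:
Step 1: prey: 45+18-14=49; pred: 8+10-3=15
Step 2: prey: 49+19-29=39; pred: 15+22-6=31
Step 3: prey: 39+15-48=6; pred: 31+36-12=55
Step 4: prey: 6+2-13=0; pred: 55+9-22=42
Step 5: prey: 0+0-0=0; pred: 42+0-16=26
Step 6: prey: 0+0-0=0; pred: 26+0-10=16
Step 7: prey: 0+0-0=0; pred: 16+0-6=10
Step 8: prey: 0+0-0=0; pred: 10+0-4=6
Max prey = 49 at step 1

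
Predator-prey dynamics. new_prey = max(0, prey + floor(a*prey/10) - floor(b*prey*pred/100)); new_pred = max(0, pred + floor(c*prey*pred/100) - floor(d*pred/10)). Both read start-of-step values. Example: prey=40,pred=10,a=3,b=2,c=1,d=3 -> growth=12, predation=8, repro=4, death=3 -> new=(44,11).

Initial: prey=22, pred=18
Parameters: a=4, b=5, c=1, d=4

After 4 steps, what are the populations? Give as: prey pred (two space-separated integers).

Step 1: prey: 22+8-19=11; pred: 18+3-7=14
Step 2: prey: 11+4-7=8; pred: 14+1-5=10
Step 3: prey: 8+3-4=7; pred: 10+0-4=6
Step 4: prey: 7+2-2=7; pred: 6+0-2=4

Answer: 7 4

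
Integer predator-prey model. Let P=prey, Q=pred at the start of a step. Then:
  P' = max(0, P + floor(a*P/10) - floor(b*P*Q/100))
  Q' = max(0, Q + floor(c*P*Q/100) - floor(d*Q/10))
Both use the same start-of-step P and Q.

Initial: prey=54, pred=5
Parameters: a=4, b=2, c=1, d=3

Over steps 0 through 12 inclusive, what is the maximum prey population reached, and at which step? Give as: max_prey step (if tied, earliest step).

Answer: 121 4

Derivation:
Step 1: prey: 54+21-5=70; pred: 5+2-1=6
Step 2: prey: 70+28-8=90; pred: 6+4-1=9
Step 3: prey: 90+36-16=110; pred: 9+8-2=15
Step 4: prey: 110+44-33=121; pred: 15+16-4=27
Step 5: prey: 121+48-65=104; pred: 27+32-8=51
Step 6: prey: 104+41-106=39; pred: 51+53-15=89
Step 7: prey: 39+15-69=0; pred: 89+34-26=97
Step 8: prey: 0+0-0=0; pred: 97+0-29=68
Step 9: prey: 0+0-0=0; pred: 68+0-20=48
Step 10: prey: 0+0-0=0; pred: 48+0-14=34
Step 11: prey: 0+0-0=0; pred: 34+0-10=24
Step 12: prey: 0+0-0=0; pred: 24+0-7=17
Max prey = 121 at step 4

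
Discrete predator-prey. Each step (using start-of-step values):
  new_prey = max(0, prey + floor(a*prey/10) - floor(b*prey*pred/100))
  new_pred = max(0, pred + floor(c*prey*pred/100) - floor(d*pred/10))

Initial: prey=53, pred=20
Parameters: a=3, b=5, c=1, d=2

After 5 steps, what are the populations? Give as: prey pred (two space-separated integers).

Answer: 0 13

Derivation:
Step 1: prey: 53+15-53=15; pred: 20+10-4=26
Step 2: prey: 15+4-19=0; pred: 26+3-5=24
Step 3: prey: 0+0-0=0; pred: 24+0-4=20
Step 4: prey: 0+0-0=0; pred: 20+0-4=16
Step 5: prey: 0+0-0=0; pred: 16+0-3=13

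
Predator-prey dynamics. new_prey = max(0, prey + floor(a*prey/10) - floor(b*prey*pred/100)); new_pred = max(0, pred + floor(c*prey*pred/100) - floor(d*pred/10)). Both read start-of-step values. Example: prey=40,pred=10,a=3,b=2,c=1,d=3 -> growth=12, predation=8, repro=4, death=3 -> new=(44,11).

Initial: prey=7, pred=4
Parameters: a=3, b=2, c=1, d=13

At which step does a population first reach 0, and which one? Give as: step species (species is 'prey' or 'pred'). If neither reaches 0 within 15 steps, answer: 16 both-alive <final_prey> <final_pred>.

Answer: 1 pred

Derivation:
Step 1: prey: 7+2-0=9; pred: 4+0-5=0
First extinction: pred at step 1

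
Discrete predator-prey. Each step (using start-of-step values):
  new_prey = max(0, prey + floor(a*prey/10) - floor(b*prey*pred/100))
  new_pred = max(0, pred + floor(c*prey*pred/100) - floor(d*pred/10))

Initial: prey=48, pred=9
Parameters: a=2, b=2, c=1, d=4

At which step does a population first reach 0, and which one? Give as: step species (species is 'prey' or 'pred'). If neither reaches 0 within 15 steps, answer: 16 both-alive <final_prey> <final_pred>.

Step 1: prey: 48+9-8=49; pred: 9+4-3=10
Step 2: prey: 49+9-9=49; pred: 10+4-4=10
Steps 3-15: state stable at prey=49, pred=10 (no change)
No extinction within 15 steps

Answer: 16 both-alive 49 10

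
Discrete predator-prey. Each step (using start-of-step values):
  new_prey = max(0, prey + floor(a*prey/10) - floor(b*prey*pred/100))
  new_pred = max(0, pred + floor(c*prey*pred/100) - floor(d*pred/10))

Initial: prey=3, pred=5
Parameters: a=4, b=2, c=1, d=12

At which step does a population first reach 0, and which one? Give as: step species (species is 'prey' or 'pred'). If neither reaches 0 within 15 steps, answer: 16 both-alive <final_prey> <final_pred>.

Answer: 1 pred

Derivation:
Step 1: prey: 3+1-0=4; pred: 5+0-6=0
First extinction: pred at step 1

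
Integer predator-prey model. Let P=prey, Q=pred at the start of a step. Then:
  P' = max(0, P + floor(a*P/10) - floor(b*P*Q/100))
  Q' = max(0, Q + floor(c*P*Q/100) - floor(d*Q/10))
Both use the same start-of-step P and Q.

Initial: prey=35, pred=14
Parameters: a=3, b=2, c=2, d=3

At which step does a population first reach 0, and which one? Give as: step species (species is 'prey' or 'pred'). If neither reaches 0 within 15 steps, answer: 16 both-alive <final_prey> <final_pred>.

Answer: 16 both-alive 1 3

Derivation:
Step 1: prey: 35+10-9=36; pred: 14+9-4=19
Step 2: prey: 36+10-13=33; pred: 19+13-5=27
Step 3: prey: 33+9-17=25; pred: 27+17-8=36
Step 4: prey: 25+7-18=14; pred: 36+18-10=44
Step 5: prey: 14+4-12=6; pred: 44+12-13=43
Step 6: prey: 6+1-5=2; pred: 43+5-12=36
Step 7: prey: 2+0-1=1; pred: 36+1-10=27
Step 8: prey: 1+0-0=1; pred: 27+0-8=19
Step 9: prey: 1+0-0=1; pred: 19+0-5=14
Step 10: prey: 1+0-0=1; pred: 14+0-4=10
Step 11: prey: 1+0-0=1; pred: 10+0-3=7
Step 12: prey: 1+0-0=1; pred: 7+0-2=5
Step 13: prey: 1+0-0=1; pred: 5+0-1=4
Step 14: prey: 1+0-0=1; pred: 4+0-1=3
Step 15: prey: 1+0-0=1; pred: 3+0-0=3
No extinction within 15 steps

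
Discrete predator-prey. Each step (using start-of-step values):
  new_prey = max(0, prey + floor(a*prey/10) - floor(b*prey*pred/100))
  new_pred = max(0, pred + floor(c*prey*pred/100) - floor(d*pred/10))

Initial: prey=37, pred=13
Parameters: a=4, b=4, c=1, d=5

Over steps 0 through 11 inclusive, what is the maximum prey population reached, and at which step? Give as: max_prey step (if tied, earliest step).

Answer: 97 11

Derivation:
Step 1: prey: 37+14-19=32; pred: 13+4-6=11
Step 2: prey: 32+12-14=30; pred: 11+3-5=9
Step 3: prey: 30+12-10=32; pred: 9+2-4=7
Step 4: prey: 32+12-8=36; pred: 7+2-3=6
Step 5: prey: 36+14-8=42; pred: 6+2-3=5
Step 6: prey: 42+16-8=50; pred: 5+2-2=5
Step 7: prey: 50+20-10=60; pred: 5+2-2=5
Step 8: prey: 60+24-12=72; pred: 5+3-2=6
Step 9: prey: 72+28-17=83; pred: 6+4-3=7
Step 10: prey: 83+33-23=93; pred: 7+5-3=9
Step 11: prey: 93+37-33=97; pred: 9+8-4=13
Max prey = 97 at step 11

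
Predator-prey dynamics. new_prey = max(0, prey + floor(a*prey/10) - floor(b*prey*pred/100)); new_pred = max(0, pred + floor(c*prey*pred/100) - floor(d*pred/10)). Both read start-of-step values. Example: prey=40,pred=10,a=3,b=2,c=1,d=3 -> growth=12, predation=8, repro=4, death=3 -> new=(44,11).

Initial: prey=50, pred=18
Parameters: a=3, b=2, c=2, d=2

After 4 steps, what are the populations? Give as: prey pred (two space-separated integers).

Answer: 0 73

Derivation:
Step 1: prey: 50+15-18=47; pred: 18+18-3=33
Step 2: prey: 47+14-31=30; pred: 33+31-6=58
Step 3: prey: 30+9-34=5; pred: 58+34-11=81
Step 4: prey: 5+1-8=0; pred: 81+8-16=73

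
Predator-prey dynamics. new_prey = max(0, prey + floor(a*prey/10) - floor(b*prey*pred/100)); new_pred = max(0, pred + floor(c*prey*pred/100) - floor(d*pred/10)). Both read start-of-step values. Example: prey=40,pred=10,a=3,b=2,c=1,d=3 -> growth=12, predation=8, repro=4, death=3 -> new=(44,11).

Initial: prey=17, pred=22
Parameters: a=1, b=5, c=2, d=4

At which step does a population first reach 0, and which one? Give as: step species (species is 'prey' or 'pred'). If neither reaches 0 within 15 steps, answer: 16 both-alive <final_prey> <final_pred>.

Step 1: prey: 17+1-18=0; pred: 22+7-8=21
First extinction: prey at step 1

Answer: 1 prey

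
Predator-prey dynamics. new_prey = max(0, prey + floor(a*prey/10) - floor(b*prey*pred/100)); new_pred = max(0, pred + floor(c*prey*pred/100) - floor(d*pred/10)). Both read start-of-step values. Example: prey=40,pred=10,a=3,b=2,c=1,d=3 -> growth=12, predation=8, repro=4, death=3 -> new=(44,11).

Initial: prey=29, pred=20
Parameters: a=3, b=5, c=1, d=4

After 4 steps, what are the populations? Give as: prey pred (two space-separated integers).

Step 1: prey: 29+8-29=8; pred: 20+5-8=17
Step 2: prey: 8+2-6=4; pred: 17+1-6=12
Step 3: prey: 4+1-2=3; pred: 12+0-4=8
Step 4: prey: 3+0-1=2; pred: 8+0-3=5

Answer: 2 5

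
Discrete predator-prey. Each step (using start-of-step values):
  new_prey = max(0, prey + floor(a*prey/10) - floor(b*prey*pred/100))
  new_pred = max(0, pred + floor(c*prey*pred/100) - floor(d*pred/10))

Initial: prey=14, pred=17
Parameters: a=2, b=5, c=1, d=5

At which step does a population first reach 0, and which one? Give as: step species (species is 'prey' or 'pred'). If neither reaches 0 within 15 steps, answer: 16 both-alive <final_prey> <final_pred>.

Step 1: prey: 14+2-11=5; pred: 17+2-8=11
Step 2: prey: 5+1-2=4; pred: 11+0-5=6
Step 3: prey: 4+0-1=3; pred: 6+0-3=3
Step 4: prey: 3+0-0=3; pred: 3+0-1=2
Step 5: prey: 3+0-0=3; pred: 2+0-1=1
Step 6: prey: 3+0-0=3; pred: 1+0-0=1
Steps 7-15: state stable at prey=3, pred=1 (no change)
No extinction within 15 steps

Answer: 16 both-alive 3 1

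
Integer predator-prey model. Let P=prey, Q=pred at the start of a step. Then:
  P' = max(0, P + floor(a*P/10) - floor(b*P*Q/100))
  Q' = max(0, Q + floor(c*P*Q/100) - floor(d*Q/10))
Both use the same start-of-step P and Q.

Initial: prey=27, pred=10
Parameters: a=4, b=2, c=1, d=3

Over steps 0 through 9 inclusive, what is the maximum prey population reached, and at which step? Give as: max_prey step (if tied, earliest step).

Answer: 75 7

Derivation:
Step 1: prey: 27+10-5=32; pred: 10+2-3=9
Step 2: prey: 32+12-5=39; pred: 9+2-2=9
Step 3: prey: 39+15-7=47; pred: 9+3-2=10
Step 4: prey: 47+18-9=56; pred: 10+4-3=11
Step 5: prey: 56+22-12=66; pred: 11+6-3=14
Step 6: prey: 66+26-18=74; pred: 14+9-4=19
Step 7: prey: 74+29-28=75; pred: 19+14-5=28
Step 8: prey: 75+30-42=63; pred: 28+21-8=41
Step 9: prey: 63+25-51=37; pred: 41+25-12=54
Max prey = 75 at step 7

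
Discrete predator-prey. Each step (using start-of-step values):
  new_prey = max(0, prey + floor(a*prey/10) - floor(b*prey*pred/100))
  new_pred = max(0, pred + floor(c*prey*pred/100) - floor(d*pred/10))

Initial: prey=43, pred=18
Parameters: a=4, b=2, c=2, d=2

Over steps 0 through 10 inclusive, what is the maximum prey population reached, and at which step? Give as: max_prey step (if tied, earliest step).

Step 1: prey: 43+17-15=45; pred: 18+15-3=30
Step 2: prey: 45+18-27=36; pred: 30+27-6=51
Step 3: prey: 36+14-36=14; pred: 51+36-10=77
Step 4: prey: 14+5-21=0; pred: 77+21-15=83
Step 5: prey: 0+0-0=0; pred: 83+0-16=67
Step 6: prey: 0+0-0=0; pred: 67+0-13=54
Step 7: prey: 0+0-0=0; pred: 54+0-10=44
Step 8: prey: 0+0-0=0; pred: 44+0-8=36
Step 9: prey: 0+0-0=0; pred: 36+0-7=29
Step 10: prey: 0+0-0=0; pred: 29+0-5=24
Max prey = 45 at step 1

Answer: 45 1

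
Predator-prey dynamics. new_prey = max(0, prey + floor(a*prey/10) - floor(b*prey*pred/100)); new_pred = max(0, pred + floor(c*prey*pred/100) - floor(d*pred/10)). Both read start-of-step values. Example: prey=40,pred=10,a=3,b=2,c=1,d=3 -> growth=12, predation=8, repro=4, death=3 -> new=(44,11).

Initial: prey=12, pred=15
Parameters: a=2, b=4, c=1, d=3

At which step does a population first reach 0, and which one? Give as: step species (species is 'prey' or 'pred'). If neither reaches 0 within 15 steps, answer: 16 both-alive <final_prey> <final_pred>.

Answer: 16 both-alive 9 3

Derivation:
Step 1: prey: 12+2-7=7; pred: 15+1-4=12
Step 2: prey: 7+1-3=5; pred: 12+0-3=9
Step 3: prey: 5+1-1=5; pred: 9+0-2=7
Step 4: prey: 5+1-1=5; pred: 7+0-2=5
Step 5: prey: 5+1-1=5; pred: 5+0-1=4
Step 6: prey: 5+1-0=6; pred: 4+0-1=3
Step 7: prey: 6+1-0=7; pred: 3+0-0=3
Step 8: prey: 7+1-0=8; pred: 3+0-0=3
Step 9: prey: 8+1-0=9; pred: 3+0-0=3
Step 10: prey: 9+1-1=9; pred: 3+0-0=3
Steps 11-15: state stable at prey=9, pred=3 (no change)
No extinction within 15 steps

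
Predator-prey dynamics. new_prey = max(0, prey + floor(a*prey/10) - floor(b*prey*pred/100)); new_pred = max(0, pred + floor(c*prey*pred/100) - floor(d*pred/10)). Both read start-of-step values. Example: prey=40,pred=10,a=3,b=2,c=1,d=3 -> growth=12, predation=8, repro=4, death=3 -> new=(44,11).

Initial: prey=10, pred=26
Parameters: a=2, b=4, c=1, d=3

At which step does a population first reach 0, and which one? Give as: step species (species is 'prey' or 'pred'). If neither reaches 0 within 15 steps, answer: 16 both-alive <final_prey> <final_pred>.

Answer: 16 both-alive 1 3

Derivation:
Step 1: prey: 10+2-10=2; pred: 26+2-7=21
Step 2: prey: 2+0-1=1; pred: 21+0-6=15
Step 3: prey: 1+0-0=1; pred: 15+0-4=11
Step 4: prey: 1+0-0=1; pred: 11+0-3=8
Step 5: prey: 1+0-0=1; pred: 8+0-2=6
Step 6: prey: 1+0-0=1; pred: 6+0-1=5
Step 7: prey: 1+0-0=1; pred: 5+0-1=4
Step 8: prey: 1+0-0=1; pred: 4+0-1=3
Step 9: prey: 1+0-0=1; pred: 3+0-0=3
Steps 10-15: state stable at prey=1, pred=3 (no change)
No extinction within 15 steps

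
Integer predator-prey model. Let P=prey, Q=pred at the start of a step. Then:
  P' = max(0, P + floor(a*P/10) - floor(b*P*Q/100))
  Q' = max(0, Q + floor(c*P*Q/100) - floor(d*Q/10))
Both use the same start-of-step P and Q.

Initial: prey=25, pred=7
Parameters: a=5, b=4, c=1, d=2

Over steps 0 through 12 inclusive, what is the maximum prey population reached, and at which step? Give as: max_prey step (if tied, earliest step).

Step 1: prey: 25+12-7=30; pred: 7+1-1=7
Step 2: prey: 30+15-8=37; pred: 7+2-1=8
Step 3: prey: 37+18-11=44; pred: 8+2-1=9
Step 4: prey: 44+22-15=51; pred: 9+3-1=11
Step 5: prey: 51+25-22=54; pred: 11+5-2=14
Step 6: prey: 54+27-30=51; pred: 14+7-2=19
Step 7: prey: 51+25-38=38; pred: 19+9-3=25
Step 8: prey: 38+19-38=19; pred: 25+9-5=29
Step 9: prey: 19+9-22=6; pred: 29+5-5=29
Step 10: prey: 6+3-6=3; pred: 29+1-5=25
Step 11: prey: 3+1-3=1; pred: 25+0-5=20
Step 12: prey: 1+0-0=1; pred: 20+0-4=16
Max prey = 54 at step 5

Answer: 54 5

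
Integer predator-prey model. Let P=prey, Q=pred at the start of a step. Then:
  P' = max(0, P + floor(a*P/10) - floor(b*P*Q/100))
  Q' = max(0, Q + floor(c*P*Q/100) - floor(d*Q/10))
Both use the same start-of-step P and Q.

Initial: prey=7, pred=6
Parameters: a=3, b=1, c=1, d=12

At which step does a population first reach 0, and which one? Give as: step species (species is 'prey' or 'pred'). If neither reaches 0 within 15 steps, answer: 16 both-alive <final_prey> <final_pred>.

Answer: 1 pred

Derivation:
Step 1: prey: 7+2-0=9; pred: 6+0-7=0
First extinction: pred at step 1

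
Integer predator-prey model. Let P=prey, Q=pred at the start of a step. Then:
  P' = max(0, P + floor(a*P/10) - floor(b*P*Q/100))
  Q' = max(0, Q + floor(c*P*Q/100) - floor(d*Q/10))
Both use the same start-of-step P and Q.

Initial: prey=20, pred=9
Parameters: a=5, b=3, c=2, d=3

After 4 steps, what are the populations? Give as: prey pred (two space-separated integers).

Step 1: prey: 20+10-5=25; pred: 9+3-2=10
Step 2: prey: 25+12-7=30; pred: 10+5-3=12
Step 3: prey: 30+15-10=35; pred: 12+7-3=16
Step 4: prey: 35+17-16=36; pred: 16+11-4=23

Answer: 36 23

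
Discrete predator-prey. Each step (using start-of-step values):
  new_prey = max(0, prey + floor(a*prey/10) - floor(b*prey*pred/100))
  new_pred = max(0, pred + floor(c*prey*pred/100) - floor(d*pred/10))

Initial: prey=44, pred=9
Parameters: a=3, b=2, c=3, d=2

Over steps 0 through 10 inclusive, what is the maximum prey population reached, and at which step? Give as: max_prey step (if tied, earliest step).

Answer: 50 1

Derivation:
Step 1: prey: 44+13-7=50; pred: 9+11-1=19
Step 2: prey: 50+15-19=46; pred: 19+28-3=44
Step 3: prey: 46+13-40=19; pred: 44+60-8=96
Step 4: prey: 19+5-36=0; pred: 96+54-19=131
Step 5: prey: 0+0-0=0; pred: 131+0-26=105
Step 6: prey: 0+0-0=0; pred: 105+0-21=84
Step 7: prey: 0+0-0=0; pred: 84+0-16=68
Step 8: prey: 0+0-0=0; pred: 68+0-13=55
Step 9: prey: 0+0-0=0; pred: 55+0-11=44
Step 10: prey: 0+0-0=0; pred: 44+0-8=36
Max prey = 50 at step 1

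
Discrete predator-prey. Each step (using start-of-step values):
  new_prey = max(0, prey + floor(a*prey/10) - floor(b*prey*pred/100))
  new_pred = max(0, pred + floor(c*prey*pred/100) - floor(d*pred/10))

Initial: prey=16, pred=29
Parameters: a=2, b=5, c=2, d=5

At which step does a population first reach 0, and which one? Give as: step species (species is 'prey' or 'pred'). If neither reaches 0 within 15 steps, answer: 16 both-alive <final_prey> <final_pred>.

Answer: 1 prey

Derivation:
Step 1: prey: 16+3-23=0; pred: 29+9-14=24
First extinction: prey at step 1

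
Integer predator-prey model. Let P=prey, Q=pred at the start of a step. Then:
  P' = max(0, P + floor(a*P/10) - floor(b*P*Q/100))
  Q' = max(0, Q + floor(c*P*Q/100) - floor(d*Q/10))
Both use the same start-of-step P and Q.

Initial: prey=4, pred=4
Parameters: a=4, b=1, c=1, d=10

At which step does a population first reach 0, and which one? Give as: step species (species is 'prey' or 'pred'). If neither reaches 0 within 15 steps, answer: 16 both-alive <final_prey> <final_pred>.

Step 1: prey: 4+1-0=5; pred: 4+0-4=0
First extinction: pred at step 1

Answer: 1 pred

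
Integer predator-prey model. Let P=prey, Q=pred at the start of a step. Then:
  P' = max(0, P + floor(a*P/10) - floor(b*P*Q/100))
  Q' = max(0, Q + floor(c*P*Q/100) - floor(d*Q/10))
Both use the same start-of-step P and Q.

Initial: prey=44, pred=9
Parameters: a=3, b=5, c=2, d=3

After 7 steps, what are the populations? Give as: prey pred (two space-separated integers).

Step 1: prey: 44+13-19=38; pred: 9+7-2=14
Step 2: prey: 38+11-26=23; pred: 14+10-4=20
Step 3: prey: 23+6-23=6; pred: 20+9-6=23
Step 4: prey: 6+1-6=1; pred: 23+2-6=19
Step 5: prey: 1+0-0=1; pred: 19+0-5=14
Step 6: prey: 1+0-0=1; pred: 14+0-4=10
Step 7: prey: 1+0-0=1; pred: 10+0-3=7

Answer: 1 7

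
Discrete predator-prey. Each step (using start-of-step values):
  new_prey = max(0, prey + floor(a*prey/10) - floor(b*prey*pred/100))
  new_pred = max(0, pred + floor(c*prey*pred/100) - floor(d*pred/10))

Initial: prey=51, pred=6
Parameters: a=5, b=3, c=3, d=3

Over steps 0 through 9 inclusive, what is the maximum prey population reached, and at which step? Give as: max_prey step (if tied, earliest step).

Step 1: prey: 51+25-9=67; pred: 6+9-1=14
Step 2: prey: 67+33-28=72; pred: 14+28-4=38
Step 3: prey: 72+36-82=26; pred: 38+82-11=109
Step 4: prey: 26+13-85=0; pred: 109+85-32=162
Step 5: prey: 0+0-0=0; pred: 162+0-48=114
Step 6: prey: 0+0-0=0; pred: 114+0-34=80
Step 7: prey: 0+0-0=0; pred: 80+0-24=56
Step 8: prey: 0+0-0=0; pred: 56+0-16=40
Step 9: prey: 0+0-0=0; pred: 40+0-12=28
Max prey = 72 at step 2

Answer: 72 2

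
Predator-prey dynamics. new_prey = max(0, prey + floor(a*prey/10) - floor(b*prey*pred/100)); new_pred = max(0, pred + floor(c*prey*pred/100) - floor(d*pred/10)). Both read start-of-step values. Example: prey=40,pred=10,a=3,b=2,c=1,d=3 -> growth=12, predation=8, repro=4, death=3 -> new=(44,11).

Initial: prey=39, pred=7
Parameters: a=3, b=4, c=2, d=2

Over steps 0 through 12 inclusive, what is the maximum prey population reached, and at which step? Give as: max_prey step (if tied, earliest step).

Answer: 40 1

Derivation:
Step 1: prey: 39+11-10=40; pred: 7+5-1=11
Step 2: prey: 40+12-17=35; pred: 11+8-2=17
Step 3: prey: 35+10-23=22; pred: 17+11-3=25
Step 4: prey: 22+6-22=6; pred: 25+11-5=31
Step 5: prey: 6+1-7=0; pred: 31+3-6=28
Step 6: prey: 0+0-0=0; pred: 28+0-5=23
Step 7: prey: 0+0-0=0; pred: 23+0-4=19
Step 8: prey: 0+0-0=0; pred: 19+0-3=16
Step 9: prey: 0+0-0=0; pred: 16+0-3=13
Step 10: prey: 0+0-0=0; pred: 13+0-2=11
Step 11: prey: 0+0-0=0; pred: 11+0-2=9
Step 12: prey: 0+0-0=0; pred: 9+0-1=8
Max prey = 40 at step 1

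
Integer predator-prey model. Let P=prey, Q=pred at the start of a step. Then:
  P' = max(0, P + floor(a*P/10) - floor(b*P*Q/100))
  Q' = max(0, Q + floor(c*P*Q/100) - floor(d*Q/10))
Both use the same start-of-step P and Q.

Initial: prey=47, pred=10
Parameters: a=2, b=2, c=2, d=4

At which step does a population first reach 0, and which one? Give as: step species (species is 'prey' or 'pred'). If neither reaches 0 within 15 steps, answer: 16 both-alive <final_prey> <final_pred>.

Answer: 16 both-alive 2 2

Derivation:
Step 1: prey: 47+9-9=47; pred: 10+9-4=15
Step 2: prey: 47+9-14=42; pred: 15+14-6=23
Step 3: prey: 42+8-19=31; pred: 23+19-9=33
Step 4: prey: 31+6-20=17; pred: 33+20-13=40
Step 5: prey: 17+3-13=7; pred: 40+13-16=37
Step 6: prey: 7+1-5=3; pred: 37+5-14=28
Step 7: prey: 3+0-1=2; pred: 28+1-11=18
Step 8: prey: 2+0-0=2; pred: 18+0-7=11
Step 9: prey: 2+0-0=2; pred: 11+0-4=7
Step 10: prey: 2+0-0=2; pred: 7+0-2=5
Step 11: prey: 2+0-0=2; pred: 5+0-2=3
Step 12: prey: 2+0-0=2; pred: 3+0-1=2
Step 13: prey: 2+0-0=2; pred: 2+0-0=2
Steps 14-15: state stable at prey=2, pred=2 (no change)
No extinction within 15 steps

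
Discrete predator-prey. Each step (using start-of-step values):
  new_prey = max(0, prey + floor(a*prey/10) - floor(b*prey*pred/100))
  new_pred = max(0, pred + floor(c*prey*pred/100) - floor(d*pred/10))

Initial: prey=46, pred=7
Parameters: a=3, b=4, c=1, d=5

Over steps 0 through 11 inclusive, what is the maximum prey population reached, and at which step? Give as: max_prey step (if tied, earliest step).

Step 1: prey: 46+13-12=47; pred: 7+3-3=7
Step 2: prey: 47+14-13=48; pred: 7+3-3=7
Step 3: prey: 48+14-13=49; pred: 7+3-3=7
Step 4: prey: 49+14-13=50; pred: 7+3-3=7
Step 5: prey: 50+15-14=51; pred: 7+3-3=7
Step 6: prey: 51+15-14=52; pred: 7+3-3=7
Step 7: prey: 52+15-14=53; pred: 7+3-3=7
Step 8: prey: 53+15-14=54; pred: 7+3-3=7
Step 9: prey: 54+16-15=55; pred: 7+3-3=7
Step 10: prey: 55+16-15=56; pred: 7+3-3=7
Step 11: prey: 56+16-15=57; pred: 7+3-3=7
Max prey = 57 at step 11

Answer: 57 11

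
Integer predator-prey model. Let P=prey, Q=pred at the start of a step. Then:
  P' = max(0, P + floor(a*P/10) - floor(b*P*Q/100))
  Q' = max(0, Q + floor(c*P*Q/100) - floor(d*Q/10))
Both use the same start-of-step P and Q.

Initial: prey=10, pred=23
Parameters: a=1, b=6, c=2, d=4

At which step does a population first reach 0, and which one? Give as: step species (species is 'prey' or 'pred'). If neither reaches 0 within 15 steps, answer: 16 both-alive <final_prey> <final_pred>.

Step 1: prey: 10+1-13=0; pred: 23+4-9=18
First extinction: prey at step 1

Answer: 1 prey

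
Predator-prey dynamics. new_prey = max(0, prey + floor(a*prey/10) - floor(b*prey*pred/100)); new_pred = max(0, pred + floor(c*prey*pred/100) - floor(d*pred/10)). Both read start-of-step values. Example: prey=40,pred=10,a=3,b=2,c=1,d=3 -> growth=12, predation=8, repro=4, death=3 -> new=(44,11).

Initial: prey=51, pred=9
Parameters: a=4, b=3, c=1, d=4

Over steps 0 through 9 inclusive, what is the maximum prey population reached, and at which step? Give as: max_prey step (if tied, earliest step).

Answer: 68 3

Derivation:
Step 1: prey: 51+20-13=58; pred: 9+4-3=10
Step 2: prey: 58+23-17=64; pred: 10+5-4=11
Step 3: prey: 64+25-21=68; pred: 11+7-4=14
Step 4: prey: 68+27-28=67; pred: 14+9-5=18
Step 5: prey: 67+26-36=57; pred: 18+12-7=23
Step 6: prey: 57+22-39=40; pred: 23+13-9=27
Step 7: prey: 40+16-32=24; pred: 27+10-10=27
Step 8: prey: 24+9-19=14; pred: 27+6-10=23
Step 9: prey: 14+5-9=10; pred: 23+3-9=17
Max prey = 68 at step 3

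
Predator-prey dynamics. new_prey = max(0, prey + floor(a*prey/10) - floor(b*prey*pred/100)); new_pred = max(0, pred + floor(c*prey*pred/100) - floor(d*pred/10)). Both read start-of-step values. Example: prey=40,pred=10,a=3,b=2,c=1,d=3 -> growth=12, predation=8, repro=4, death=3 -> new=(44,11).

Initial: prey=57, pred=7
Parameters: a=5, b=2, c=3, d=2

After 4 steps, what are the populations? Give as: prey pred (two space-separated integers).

Answer: 0 374

Derivation:
Step 1: prey: 57+28-7=78; pred: 7+11-1=17
Step 2: prey: 78+39-26=91; pred: 17+39-3=53
Step 3: prey: 91+45-96=40; pred: 53+144-10=187
Step 4: prey: 40+20-149=0; pred: 187+224-37=374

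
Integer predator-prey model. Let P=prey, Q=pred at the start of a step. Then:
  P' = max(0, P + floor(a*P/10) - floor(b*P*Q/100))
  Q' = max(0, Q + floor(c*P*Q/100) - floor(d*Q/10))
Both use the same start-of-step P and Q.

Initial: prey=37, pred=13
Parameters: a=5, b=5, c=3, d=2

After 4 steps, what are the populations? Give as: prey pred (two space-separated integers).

Step 1: prey: 37+18-24=31; pred: 13+14-2=25
Step 2: prey: 31+15-38=8; pred: 25+23-5=43
Step 3: prey: 8+4-17=0; pred: 43+10-8=45
Step 4: prey: 0+0-0=0; pred: 45+0-9=36

Answer: 0 36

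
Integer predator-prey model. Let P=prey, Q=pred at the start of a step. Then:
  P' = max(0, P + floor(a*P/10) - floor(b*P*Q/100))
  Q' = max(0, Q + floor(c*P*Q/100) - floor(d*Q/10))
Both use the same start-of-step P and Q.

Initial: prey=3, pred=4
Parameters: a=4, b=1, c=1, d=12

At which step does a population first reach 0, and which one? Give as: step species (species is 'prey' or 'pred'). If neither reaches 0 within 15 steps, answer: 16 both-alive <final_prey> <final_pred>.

Step 1: prey: 3+1-0=4; pred: 4+0-4=0
First extinction: pred at step 1

Answer: 1 pred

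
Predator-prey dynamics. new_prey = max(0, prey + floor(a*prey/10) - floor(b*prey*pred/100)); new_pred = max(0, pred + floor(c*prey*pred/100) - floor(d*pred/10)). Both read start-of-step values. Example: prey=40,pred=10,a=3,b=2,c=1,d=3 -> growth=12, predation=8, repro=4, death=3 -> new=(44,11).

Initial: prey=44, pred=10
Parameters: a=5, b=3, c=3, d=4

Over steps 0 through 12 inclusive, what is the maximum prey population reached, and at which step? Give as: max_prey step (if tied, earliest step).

Answer: 53 1

Derivation:
Step 1: prey: 44+22-13=53; pred: 10+13-4=19
Step 2: prey: 53+26-30=49; pred: 19+30-7=42
Step 3: prey: 49+24-61=12; pred: 42+61-16=87
Step 4: prey: 12+6-31=0; pred: 87+31-34=84
Step 5: prey: 0+0-0=0; pred: 84+0-33=51
Step 6: prey: 0+0-0=0; pred: 51+0-20=31
Step 7: prey: 0+0-0=0; pred: 31+0-12=19
Step 8: prey: 0+0-0=0; pred: 19+0-7=12
Step 9: prey: 0+0-0=0; pred: 12+0-4=8
Step 10: prey: 0+0-0=0; pred: 8+0-3=5
Step 11: prey: 0+0-0=0; pred: 5+0-2=3
Step 12: prey: 0+0-0=0; pred: 3+0-1=2
Max prey = 53 at step 1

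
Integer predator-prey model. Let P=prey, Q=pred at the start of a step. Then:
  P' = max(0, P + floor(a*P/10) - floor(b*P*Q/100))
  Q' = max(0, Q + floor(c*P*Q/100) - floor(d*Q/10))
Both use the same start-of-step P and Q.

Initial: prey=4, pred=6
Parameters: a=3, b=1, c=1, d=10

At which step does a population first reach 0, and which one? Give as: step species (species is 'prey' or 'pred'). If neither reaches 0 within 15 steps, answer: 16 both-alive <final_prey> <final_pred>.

Step 1: prey: 4+1-0=5; pred: 6+0-6=0
First extinction: pred at step 1

Answer: 1 pred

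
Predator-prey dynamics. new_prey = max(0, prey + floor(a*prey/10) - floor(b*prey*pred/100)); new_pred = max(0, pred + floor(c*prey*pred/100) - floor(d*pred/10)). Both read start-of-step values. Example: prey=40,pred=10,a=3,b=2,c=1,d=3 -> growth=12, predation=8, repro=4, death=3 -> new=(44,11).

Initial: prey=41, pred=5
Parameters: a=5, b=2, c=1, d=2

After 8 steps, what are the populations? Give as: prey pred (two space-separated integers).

Step 1: prey: 41+20-4=57; pred: 5+2-1=6
Step 2: prey: 57+28-6=79; pred: 6+3-1=8
Step 3: prey: 79+39-12=106; pred: 8+6-1=13
Step 4: prey: 106+53-27=132; pred: 13+13-2=24
Step 5: prey: 132+66-63=135; pred: 24+31-4=51
Step 6: prey: 135+67-137=65; pred: 51+68-10=109
Step 7: prey: 65+32-141=0; pred: 109+70-21=158
Step 8: prey: 0+0-0=0; pred: 158+0-31=127

Answer: 0 127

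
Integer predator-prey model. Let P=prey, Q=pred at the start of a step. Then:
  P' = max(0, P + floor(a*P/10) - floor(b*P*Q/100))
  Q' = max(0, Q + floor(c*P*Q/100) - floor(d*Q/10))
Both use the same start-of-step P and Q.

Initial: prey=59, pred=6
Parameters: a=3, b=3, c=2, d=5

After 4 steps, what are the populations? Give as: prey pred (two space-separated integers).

Step 1: prey: 59+17-10=66; pred: 6+7-3=10
Step 2: prey: 66+19-19=66; pred: 10+13-5=18
Step 3: prey: 66+19-35=50; pred: 18+23-9=32
Step 4: prey: 50+15-48=17; pred: 32+32-16=48

Answer: 17 48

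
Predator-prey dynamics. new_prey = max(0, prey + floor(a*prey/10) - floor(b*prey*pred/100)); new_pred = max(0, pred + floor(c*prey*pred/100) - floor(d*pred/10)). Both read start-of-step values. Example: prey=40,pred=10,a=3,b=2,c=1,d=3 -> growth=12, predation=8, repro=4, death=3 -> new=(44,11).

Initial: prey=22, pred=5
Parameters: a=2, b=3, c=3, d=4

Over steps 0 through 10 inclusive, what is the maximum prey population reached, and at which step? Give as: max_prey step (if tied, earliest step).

Answer: 23 1

Derivation:
Step 1: prey: 22+4-3=23; pred: 5+3-2=6
Step 2: prey: 23+4-4=23; pred: 6+4-2=8
Step 3: prey: 23+4-5=22; pred: 8+5-3=10
Step 4: prey: 22+4-6=20; pred: 10+6-4=12
Step 5: prey: 20+4-7=17; pred: 12+7-4=15
Step 6: prey: 17+3-7=13; pred: 15+7-6=16
Step 7: prey: 13+2-6=9; pred: 16+6-6=16
Step 8: prey: 9+1-4=6; pred: 16+4-6=14
Step 9: prey: 6+1-2=5; pred: 14+2-5=11
Step 10: prey: 5+1-1=5; pred: 11+1-4=8
Max prey = 23 at step 1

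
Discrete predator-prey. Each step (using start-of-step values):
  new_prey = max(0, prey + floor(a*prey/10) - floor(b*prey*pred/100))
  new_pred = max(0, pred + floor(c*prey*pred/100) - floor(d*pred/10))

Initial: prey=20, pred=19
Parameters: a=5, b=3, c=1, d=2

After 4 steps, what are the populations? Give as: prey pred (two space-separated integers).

Answer: 16 19

Derivation:
Step 1: prey: 20+10-11=19; pred: 19+3-3=19
Step 2: prey: 19+9-10=18; pred: 19+3-3=19
Step 3: prey: 18+9-10=17; pred: 19+3-3=19
Step 4: prey: 17+8-9=16; pred: 19+3-3=19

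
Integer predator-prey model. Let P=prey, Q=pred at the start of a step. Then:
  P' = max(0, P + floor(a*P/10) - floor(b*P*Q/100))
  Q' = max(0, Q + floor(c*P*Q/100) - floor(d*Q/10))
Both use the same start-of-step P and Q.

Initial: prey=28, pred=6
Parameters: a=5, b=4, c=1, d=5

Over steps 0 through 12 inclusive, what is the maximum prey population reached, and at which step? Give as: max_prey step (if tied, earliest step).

Step 1: prey: 28+14-6=36; pred: 6+1-3=4
Step 2: prey: 36+18-5=49; pred: 4+1-2=3
Step 3: prey: 49+24-5=68; pred: 3+1-1=3
Step 4: prey: 68+34-8=94; pred: 3+2-1=4
Step 5: prey: 94+47-15=126; pred: 4+3-2=5
Step 6: prey: 126+63-25=164; pred: 5+6-2=9
Step 7: prey: 164+82-59=187; pred: 9+14-4=19
Step 8: prey: 187+93-142=138; pred: 19+35-9=45
Step 9: prey: 138+69-248=0; pred: 45+62-22=85
Step 10: prey: 0+0-0=0; pred: 85+0-42=43
Step 11: prey: 0+0-0=0; pred: 43+0-21=22
Step 12: prey: 0+0-0=0; pred: 22+0-11=11
Max prey = 187 at step 7

Answer: 187 7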